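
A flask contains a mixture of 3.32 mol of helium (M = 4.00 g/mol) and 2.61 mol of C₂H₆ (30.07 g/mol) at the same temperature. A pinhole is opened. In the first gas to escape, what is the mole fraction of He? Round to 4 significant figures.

0.7772

Rate_i ∝ x_i/√M_i (Graham's law weighted by mole fraction), so the effusate composition follows n_i/√M_i.
x_He(eff) = (n_He/√M_He) / (n_He/√M_He + n_C₂H₆/√M_C₂H₆)
= (3.32/√4.00) / (3.32/√4.00 + 2.61/√30.07) = 1.660/(1.660 + 0.4760) = 0.7772.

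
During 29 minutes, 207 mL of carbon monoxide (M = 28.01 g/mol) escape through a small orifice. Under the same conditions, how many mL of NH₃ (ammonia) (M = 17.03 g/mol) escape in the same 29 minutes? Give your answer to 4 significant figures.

Since effusion rate ∝ 1/√M, rate_NH₃/rate_CO = √(M_CO/M_NH₃) = √(28.01/17.03) = √1.645 = 1.282.
So the volume for NH₃ is 207 × 1.282 = 265.5 mL.

265.5 mL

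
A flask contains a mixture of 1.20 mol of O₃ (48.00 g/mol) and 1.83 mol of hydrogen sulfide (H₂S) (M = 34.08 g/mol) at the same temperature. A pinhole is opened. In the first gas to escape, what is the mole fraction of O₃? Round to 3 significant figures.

0.356

Rate_i ∝ x_i/√M_i (Graham's law weighted by mole fraction), so the effusate composition follows n_i/√M_i.
Mole fraction of O₃ in the effusate = (n_O₃/√M_O₃) / (n_O₃/√M_O₃ + n_H₂S/√M_H₂S)
= (1.20/√48.00) / (1.20/√48.00 + 1.83/√34.08) = 0.1732/(0.1732 + 0.3135) = 0.356.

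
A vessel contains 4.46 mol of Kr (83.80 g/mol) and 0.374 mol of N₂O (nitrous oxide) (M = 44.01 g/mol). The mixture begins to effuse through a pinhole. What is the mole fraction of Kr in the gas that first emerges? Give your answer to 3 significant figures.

The effusion rate of species i is ∝ p_i/√M_i ∝ n_i/√M_i.
x_Kr(eff) = (n_Kr/√M_Kr) / (n_Kr/√M_Kr + n_N₂O/√M_N₂O)
= (4.46/√83.80) / (4.46/√83.80 + 0.374/√44.01) = 0.4872/(0.4872 + 0.05638) = 0.896.

0.896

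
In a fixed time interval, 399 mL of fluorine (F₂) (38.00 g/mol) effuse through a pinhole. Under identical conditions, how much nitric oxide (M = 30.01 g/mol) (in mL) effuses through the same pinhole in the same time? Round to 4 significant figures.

From Graham's law, rate_NO/rate_F₂ = √(M_F₂/M_NO) = √(38.00/30.01) = √1.266 = 1.125.
So the volume for NO is 399 × 1.125 = 449.0 mL.

449.0 mL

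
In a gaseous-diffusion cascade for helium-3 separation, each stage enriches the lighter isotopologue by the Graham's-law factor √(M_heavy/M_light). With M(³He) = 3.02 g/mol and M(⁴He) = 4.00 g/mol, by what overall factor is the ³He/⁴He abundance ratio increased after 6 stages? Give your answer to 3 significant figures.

Each stage multiplies the ratio by α = √(4.00/3.02), so after 6 stages the overall factor is α^6 = (4.00/3.02)^(6/2).
= 1.32450^3 = 2.32.

2.32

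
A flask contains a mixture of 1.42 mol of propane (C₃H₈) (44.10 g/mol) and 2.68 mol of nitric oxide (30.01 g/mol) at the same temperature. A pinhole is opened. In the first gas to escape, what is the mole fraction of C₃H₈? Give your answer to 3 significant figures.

0.304

The effusion rate of species i is ∝ p_i/√M_i ∝ n_i/√M_i.
x_C₃H₈(eff) = (n_C₃H₈/√M_C₃H₈) / (n_C₃H₈/√M_C₃H₈ + n_NO/√M_NO)
= (1.42/√44.10) / (1.42/√44.10 + 2.68/√30.01) = 0.2138/(0.2138 + 0.4892) = 0.304.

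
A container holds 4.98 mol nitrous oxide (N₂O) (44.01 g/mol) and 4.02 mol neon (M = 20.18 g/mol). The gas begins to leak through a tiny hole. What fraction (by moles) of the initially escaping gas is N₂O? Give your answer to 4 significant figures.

0.4562

Each component's effusion rate ∝ (its partial pressure)·(1/√M) ∝ n_i/√M_i.
Mole fraction of N₂O in the effusate = (n_N₂O/√M_N₂O) / (n_N₂O/√M_N₂O + n_Ne/√M_Ne)
= (4.98/√44.01) / (4.98/√44.01 + 4.02/√20.18) = 0.7507/(0.7507 + 0.8949) = 0.4562.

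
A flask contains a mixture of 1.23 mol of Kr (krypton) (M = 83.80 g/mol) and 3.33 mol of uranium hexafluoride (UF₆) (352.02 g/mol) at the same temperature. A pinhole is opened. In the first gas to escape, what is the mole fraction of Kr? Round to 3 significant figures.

0.431

Each component's effusion rate ∝ (its partial pressure)·(1/√M) ∝ n_i/√M_i.
So x_Kr in the escaping gas = (n_Kr/√M_Kr) / Σ(n_i/√M_i)
= (1.23/√83.80) / (1.23/√83.80 + 3.33/√352.02) = 0.1344/(0.1344 + 0.1775) = 0.431.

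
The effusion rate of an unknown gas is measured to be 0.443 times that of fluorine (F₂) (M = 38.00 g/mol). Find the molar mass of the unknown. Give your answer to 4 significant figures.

Using Graham's law: rate_X/rate_F₂ = √(M_F₂/M_X).
0.443 = √(38.00/M_X)
M_X = 38.00 / 0.443² = 38.00 / 0.1962 = 193.6 g/mol

193.6 g/mol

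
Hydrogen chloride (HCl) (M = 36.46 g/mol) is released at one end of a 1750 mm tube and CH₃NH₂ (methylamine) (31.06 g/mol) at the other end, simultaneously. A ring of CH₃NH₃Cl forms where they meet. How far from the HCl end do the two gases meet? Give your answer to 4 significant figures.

840.0 mm

Distances travelled in equal time are proportional to diffusion rates, so d_HCl/d_CH₃NH₂ = √(M_CH₃NH₂/M_HCl) = √(31.06/36.46) = 0.9230.
With d_HCl + d_CH₃NH₂ = 1750 mm, d_CH₃NH₂ = 1750/(1 + 0.9230) = 910.0 mm.
d_HCl = 1750 − 910.0 = 840.0 mm.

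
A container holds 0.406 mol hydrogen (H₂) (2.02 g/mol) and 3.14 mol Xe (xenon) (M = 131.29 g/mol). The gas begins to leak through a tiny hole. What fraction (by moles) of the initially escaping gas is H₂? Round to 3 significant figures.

Effusion rate of each component ∝ n_i/√M_i (partial pressure × 1/√M).
So x_H₂ in the escaping gas = (n_H₂/√M_H₂) / Σ(n_i/√M_i)
= (0.406/√2.02) / (0.406/√2.02 + 3.14/√131.29) = 0.2857/(0.2857 + 0.2740) = 0.510.

0.510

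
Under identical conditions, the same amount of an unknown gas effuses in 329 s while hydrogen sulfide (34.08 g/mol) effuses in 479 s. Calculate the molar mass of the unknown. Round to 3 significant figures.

Since effusion rate ∝ 1/√M, t_X/t_H₂S = √(M_X/M_H₂S).
329/479 = 0.6868 = √(M_X/34.08)
M_X = 34.08 × 0.6868² = 34.08 × 0.4718 = 16.1 g/mol

16.1 g/mol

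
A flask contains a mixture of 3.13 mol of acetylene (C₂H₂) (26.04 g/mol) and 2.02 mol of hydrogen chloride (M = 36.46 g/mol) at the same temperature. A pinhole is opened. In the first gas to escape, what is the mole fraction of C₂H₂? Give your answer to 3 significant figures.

The effusion rate of species i is ∝ p_i/√M_i ∝ n_i/√M_i.
x_C₂H₂(eff) = (n_C₂H₂/√M_C₂H₂) / (n_C₂H₂/√M_C₂H₂ + n_HCl/√M_HCl)
= (3.13/√26.04) / (3.13/√26.04 + 2.02/√36.46) = 0.6134/(0.6134 + 0.3345) = 0.647.

0.647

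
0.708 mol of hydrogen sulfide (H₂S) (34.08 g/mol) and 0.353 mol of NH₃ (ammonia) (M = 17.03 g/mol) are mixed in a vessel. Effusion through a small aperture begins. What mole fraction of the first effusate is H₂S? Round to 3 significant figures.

0.586

Each component's effusion rate ∝ (its partial pressure)·(1/√M) ∝ n_i/√M_i.
Mole fraction of H₂S in the effusate = (n_H₂S/√M_H₂S) / (n_H₂S/√M_H₂S + n_NH₃/√M_NH₃)
= (0.708/√34.08) / (0.708/√34.08 + 0.353/√17.03) = 0.1213/(0.1213 + 0.08554) = 0.586.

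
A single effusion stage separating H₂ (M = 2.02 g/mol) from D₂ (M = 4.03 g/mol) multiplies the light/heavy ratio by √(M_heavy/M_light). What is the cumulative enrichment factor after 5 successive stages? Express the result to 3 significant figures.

5.62

Overall factor = α^5 with α = √(4.03/2.02), i.e. (4.03/2.02)^(5/2).
= 1.99505^(5/2) = 5.62.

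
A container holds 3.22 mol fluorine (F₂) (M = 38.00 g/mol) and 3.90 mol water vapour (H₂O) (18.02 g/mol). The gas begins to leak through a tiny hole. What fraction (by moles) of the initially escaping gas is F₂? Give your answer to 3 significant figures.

0.362

Effusion rate of each component ∝ n_i/√M_i (partial pressure × 1/√M).
So x_F₂ in the escaping gas = (n_F₂/√M_F₂) / Σ(n_i/√M_i)
= (3.22/√38.00) / (3.22/√38.00 + 3.90/√18.02) = 0.5224/(0.5224 + 0.9187) = 0.362.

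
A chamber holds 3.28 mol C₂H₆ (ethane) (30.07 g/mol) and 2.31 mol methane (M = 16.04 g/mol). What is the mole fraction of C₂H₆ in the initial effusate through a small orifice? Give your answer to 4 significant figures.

Effusion rate of each component ∝ n_i/√M_i (partial pressure × 1/√M).
So x_C₂H₆ in the escaping gas = (n_C₂H₆/√M_C₂H₆) / Σ(n_i/√M_i)
= (3.28/√30.07) / (3.28/√30.07 + 2.31/√16.04) = 0.5981/(0.5981 + 0.5768) = 0.5091.

0.5091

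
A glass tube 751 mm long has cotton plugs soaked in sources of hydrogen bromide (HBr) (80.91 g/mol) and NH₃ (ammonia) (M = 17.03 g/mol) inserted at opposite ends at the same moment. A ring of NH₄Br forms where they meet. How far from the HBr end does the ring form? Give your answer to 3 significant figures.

236 mm

In equal time, each gas travels a distance ∝ its rate ∝ 1/√M, so d_HBr/d_NH₃ = √(M_NH₃/M_HBr) = √(17.03/80.91) = 0.4588.
With d_HBr + d_NH₃ = 751 mm, d_NH₃ = 751/(1 + 0.4588) = 514.8 mm.
d_HBr = 751 − 514.8 = 236 mm.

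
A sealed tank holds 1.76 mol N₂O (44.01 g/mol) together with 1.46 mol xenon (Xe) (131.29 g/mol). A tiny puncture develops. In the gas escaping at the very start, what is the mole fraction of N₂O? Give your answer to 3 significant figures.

0.676

Effusion rate of each component ∝ n_i/√M_i (partial pressure × 1/√M).
Mole fraction of N₂O in the effusate = (n_N₂O/√M_N₂O) / (n_N₂O/√M_N₂O + n_Xe/√M_Xe)
= (1.76/√44.01) / (1.76/√44.01 + 1.46/√131.29) = 0.2653/(0.2653 + 0.1274) = 0.676.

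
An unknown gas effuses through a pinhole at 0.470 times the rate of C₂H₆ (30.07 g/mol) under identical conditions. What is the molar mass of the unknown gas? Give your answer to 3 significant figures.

136 g/mol

By Graham's law, rate_X/rate_C₂H₆ = √(M_C₂H₆/M_X).
0.470 = √(30.07/M_X)
M_X = 30.07 / 0.470² = 30.07 / 0.2209 = 136 g/mol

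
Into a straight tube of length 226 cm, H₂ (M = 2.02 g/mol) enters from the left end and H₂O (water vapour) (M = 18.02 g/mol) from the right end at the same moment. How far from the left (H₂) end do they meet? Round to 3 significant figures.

The fronts meet when d_H₂ + d_H₂O = L with d_H₂/d_H₂O = √(M_H₂O/M_H₂) (Graham's law). Here √(M_H₂O/M_H₂) = √(18.02/2.02) = 2.987.
With d_H₂ + d_H₂O = 226 cm, d_H₂O = 226/(1 + 2.987) = 56.69 cm.
d_H₂ = 226 − 56.69 = 169 cm.

169 cm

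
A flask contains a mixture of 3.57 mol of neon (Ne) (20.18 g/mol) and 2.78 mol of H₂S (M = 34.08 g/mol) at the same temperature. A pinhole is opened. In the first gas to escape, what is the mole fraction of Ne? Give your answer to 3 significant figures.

0.625

Effusion rate of each component ∝ n_i/√M_i (partial pressure × 1/√M).
x_Ne(eff) = (n_Ne/√M_Ne) / (n_Ne/√M_Ne + n_H₂S/√M_H₂S)
= (3.57/√20.18) / (3.57/√20.18 + 2.78/√34.08) = 0.7947/(0.7947 + 0.4762) = 0.625.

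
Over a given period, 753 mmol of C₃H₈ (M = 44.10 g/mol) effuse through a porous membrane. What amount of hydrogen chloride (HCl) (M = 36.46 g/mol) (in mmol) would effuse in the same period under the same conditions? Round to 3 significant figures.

By Graham's law, rate_HCl/rate_C₃H₈ = √(M_C₃H₈/M_HCl) = √(44.10/36.46) = √1.210 = 1.100.
So the amount for HCl is 753 × 1.100 = 828 mmol.

828 mmol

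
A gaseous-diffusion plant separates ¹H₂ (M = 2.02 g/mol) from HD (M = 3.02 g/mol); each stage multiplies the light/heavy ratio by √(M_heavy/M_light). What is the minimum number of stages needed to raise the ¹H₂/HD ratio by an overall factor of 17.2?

With α = √(3.02/2.02) per stage, ln α = ½ ln(1.49505) = 0.2011.
Need α^N ≥ 17.2 ⇒ N ≥ ln(17.2) / ln α = 2.845 / 0.2011 = 14.15.
Minimum whole number of stages: N = 15.

15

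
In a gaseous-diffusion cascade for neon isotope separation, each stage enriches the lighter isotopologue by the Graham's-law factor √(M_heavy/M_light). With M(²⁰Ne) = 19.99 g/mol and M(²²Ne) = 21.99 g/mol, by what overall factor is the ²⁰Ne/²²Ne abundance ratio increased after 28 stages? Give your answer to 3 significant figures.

The single-stage factor is √(M_heavy/M_light), so 28 stages give [√(21.99/19.99)]^28 = (21.99/19.99)^(28/2).
= 1.10005^14 = 3.80.

3.80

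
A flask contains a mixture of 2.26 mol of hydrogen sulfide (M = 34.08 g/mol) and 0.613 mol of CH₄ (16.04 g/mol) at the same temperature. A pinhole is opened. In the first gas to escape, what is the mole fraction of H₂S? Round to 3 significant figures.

The effusion rate of species i is ∝ p_i/√M_i ∝ n_i/√M_i.
So x_H₂S in the escaping gas = (n_H₂S/√M_H₂S) / Σ(n_i/√M_i)
= (2.26/√34.08) / (2.26/√34.08 + 0.613/√16.04) = 0.3871/(0.3871 + 0.1531) = 0.717.

0.717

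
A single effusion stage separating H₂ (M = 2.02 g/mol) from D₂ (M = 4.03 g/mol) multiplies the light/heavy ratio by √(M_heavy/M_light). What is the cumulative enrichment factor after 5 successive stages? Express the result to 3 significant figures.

Overall factor = α^5 with α = √(4.03/2.02), i.e. (4.03/2.02)^(5/2).
= 1.99505^(5/2) = 5.62.

5.62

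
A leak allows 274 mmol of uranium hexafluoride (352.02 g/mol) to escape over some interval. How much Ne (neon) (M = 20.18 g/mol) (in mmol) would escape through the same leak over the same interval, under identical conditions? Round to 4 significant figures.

Using Graham's law: rate_Ne/rate_UF₆ = √(M_UF₆/M_Ne) = √(352.02/20.18) = √17.44 = 4.177.
So the amount for Ne is 274 × 4.177 = 1144 mmol.

1144 mmol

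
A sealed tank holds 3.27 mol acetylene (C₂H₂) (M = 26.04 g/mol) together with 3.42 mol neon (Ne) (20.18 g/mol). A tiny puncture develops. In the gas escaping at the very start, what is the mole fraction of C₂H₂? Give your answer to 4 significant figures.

0.4570

The effusion rate of species i is ∝ p_i/√M_i ∝ n_i/√M_i.
Mole fraction of C₂H₂ in the effusate = (n_C₂H₂/√M_C₂H₂) / (n_C₂H₂/√M_C₂H₂ + n_Ne/√M_Ne)
= (3.27/√26.04) / (3.27/√26.04 + 3.42/√20.18) = 0.6408/(0.6408 + 0.7613) = 0.4570.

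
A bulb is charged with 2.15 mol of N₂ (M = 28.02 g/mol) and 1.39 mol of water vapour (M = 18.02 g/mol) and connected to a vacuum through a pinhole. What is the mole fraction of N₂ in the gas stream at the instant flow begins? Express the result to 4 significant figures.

0.5537

Each component's effusion rate ∝ (its partial pressure)·(1/√M) ∝ n_i/√M_i.
Mole fraction of N₂ in the effusate = (n_N₂/√M_N₂) / (n_N₂/√M_N₂ + n_H₂O/√M_H₂O)
= (2.15/√28.02) / (2.15/√28.02 + 1.39/√18.02) = 0.4062/(0.4062 + 0.3274) = 0.5537.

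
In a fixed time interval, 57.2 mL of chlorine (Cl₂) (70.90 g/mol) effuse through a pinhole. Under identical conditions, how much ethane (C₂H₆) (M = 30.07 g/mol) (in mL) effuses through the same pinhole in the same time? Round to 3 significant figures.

87.8 mL

Since effusion rate ∝ 1/√M, rate_C₂H₆/rate_Cl₂ = √(M_Cl₂/M_C₂H₆) = √(70.90/30.07) = √2.358 = 1.536.
So the volume for C₂H₆ is 57.2 × 1.536 = 87.8 mL.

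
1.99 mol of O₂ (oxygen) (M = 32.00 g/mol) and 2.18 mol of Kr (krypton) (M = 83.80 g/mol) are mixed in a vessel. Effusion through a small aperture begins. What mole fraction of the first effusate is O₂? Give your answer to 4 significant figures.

0.5963

Each component's effusion rate ∝ (its partial pressure)·(1/√M) ∝ n_i/√M_i.
x_O₂(eff) = (n_O₂/√M_O₂) / (n_O₂/√M_O₂ + n_Kr/√M_Kr)
= (1.99/√32.00) / (1.99/√32.00 + 2.18/√83.80) = 0.3518/(0.3518 + 0.2381) = 0.5963.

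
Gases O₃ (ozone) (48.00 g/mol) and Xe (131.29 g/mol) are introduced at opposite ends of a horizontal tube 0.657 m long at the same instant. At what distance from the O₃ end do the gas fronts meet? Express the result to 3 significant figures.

In equal time, each gas travels a distance ∝ its rate ∝ 1/√M, so d_O₃/d_Xe = √(M_Xe/M_O₃) = √(131.29/48.00) = 1.654.
With d_O₃ + d_Xe = 0.657 m, d_Xe = 0.657/(1 + 1.654) = 0.2476 m.
d_O₃ = 0.657 − 0.2476 = 0.409 m.

0.409 m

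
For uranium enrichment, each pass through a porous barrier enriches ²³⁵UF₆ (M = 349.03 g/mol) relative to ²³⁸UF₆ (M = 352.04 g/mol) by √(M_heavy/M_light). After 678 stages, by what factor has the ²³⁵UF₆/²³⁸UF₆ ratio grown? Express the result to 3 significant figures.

The single-stage factor is √(M_heavy/M_light), so 678 stages give [√(352.04/349.03)]^678 = (352.04/349.03)^(678/2).
= 1.00862^339 = 18.4.

18.4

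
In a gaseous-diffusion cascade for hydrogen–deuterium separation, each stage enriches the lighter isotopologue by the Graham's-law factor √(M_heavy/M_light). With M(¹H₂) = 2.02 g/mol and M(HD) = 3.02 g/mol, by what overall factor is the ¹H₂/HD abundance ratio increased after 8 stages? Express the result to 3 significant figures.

5.00

Overall factor = α^8 with α = √(3.02/2.02), i.e. (3.02/2.02)^(8/2).
= 1.49505^4 = 5.00.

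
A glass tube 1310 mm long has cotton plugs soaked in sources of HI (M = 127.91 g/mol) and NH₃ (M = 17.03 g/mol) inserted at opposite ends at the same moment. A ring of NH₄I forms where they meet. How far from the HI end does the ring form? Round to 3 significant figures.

Graham's law gives d_HI/d_NH₃ = rate_HI/rate_NH₃ = √(M_NH₃/M_HI) = √(17.03/127.91) = 0.3649.
With d_HI + d_NH₃ = 1310 mm, d_NH₃ = 1310/(1 + 0.3649) = 959.8 mm.
d_HI = 1310 − 959.8 = 350 mm.

350 mm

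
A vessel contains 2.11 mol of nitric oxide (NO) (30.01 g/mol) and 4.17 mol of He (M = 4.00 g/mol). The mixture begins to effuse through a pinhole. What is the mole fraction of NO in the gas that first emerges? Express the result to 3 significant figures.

The effusion rate of species i is ∝ p_i/√M_i ∝ n_i/√M_i.
So x_NO in the escaping gas = (n_NO/√M_NO) / Σ(n_i/√M_i)
= (2.11/√30.01) / (2.11/√30.01 + 4.17/√4.00) = 0.3852/(0.3852 + 2.085) = 0.156.

0.156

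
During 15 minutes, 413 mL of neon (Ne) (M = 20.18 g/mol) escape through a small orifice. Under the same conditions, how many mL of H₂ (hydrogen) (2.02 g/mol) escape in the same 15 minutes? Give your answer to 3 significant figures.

1310 mL

Graham's law gives rate_H₂/rate_Ne = √(M_Ne/M_H₂) = √(20.18/2.02) = √9.990 = 3.161.
So the volume for H₂ is 413 × 3.161 = 1310 mL.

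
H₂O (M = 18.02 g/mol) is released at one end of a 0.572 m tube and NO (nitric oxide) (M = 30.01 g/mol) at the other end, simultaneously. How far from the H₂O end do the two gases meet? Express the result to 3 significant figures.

The fronts meet when d_H₂O + d_NO = L with d_H₂O/d_NO = √(M_NO/M_H₂O) (Graham's law). Here √(M_NO/M_H₂O) = √(30.01/18.02) = 1.290.
With d_H₂O + d_NO = 0.572 m, d_NO = 0.572/(1 + 1.290) = 0.2497 m.
d_H₂O = 0.572 − 0.2497 = 0.322 m.

0.322 m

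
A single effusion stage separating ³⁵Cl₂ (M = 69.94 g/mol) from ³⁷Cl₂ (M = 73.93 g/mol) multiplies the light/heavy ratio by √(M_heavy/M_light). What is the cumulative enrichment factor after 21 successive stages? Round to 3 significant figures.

1.79

After 21 stages the ratio has grown by (√(73.93/69.94))^21 = (73.93/69.94)^(21/2).
= 1.05705^(21/2) = 1.79.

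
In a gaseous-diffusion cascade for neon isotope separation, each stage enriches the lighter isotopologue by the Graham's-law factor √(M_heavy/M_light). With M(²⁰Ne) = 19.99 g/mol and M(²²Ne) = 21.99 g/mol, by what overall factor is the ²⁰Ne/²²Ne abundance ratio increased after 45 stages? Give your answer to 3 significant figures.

Overall factor = α^45 with α = √(21.99/19.99), i.e. (21.99/19.99)^(45/2).
= 1.10005^(45/2) = 8.55.

8.55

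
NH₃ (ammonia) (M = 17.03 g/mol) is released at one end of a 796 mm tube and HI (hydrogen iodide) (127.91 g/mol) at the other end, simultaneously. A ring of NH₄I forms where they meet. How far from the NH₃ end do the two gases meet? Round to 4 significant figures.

Distances travelled in equal time are proportional to diffusion rates, so d_NH₃/d_HI = √(M_HI/M_NH₃) = √(127.91/17.03) = 2.741.
With d_NH₃ + d_HI = 796 mm, d_HI = 796/(1 + 2.741) = 212.8 mm.
d_NH₃ = 796 − 212.8 = 583.2 mm.

583.2 mm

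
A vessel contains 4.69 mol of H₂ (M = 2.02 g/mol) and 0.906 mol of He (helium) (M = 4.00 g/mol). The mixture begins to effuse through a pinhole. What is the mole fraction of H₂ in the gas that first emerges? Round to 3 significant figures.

0.879

The effusion rate of species i is ∝ p_i/√M_i ∝ n_i/√M_i.
So x_H₂ in the escaping gas = (n_H₂/√M_H₂) / Σ(n_i/√M_i)
= (4.69/√2.02) / (4.69/√2.02 + 0.906/√4.00) = 3.300/(3.300 + 0.4530) = 0.879.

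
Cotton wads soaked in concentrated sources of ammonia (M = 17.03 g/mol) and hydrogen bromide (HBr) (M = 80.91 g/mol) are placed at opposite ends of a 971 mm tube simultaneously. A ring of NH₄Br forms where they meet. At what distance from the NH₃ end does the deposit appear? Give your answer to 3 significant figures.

666 mm

Graham's law gives d_NH₃/d_HBr = rate_NH₃/rate_HBr = √(M_HBr/M_NH₃) = √(80.91/17.03) = 2.180.
With d_NH₃ + d_HBr = 971 mm, d_HBr = 971/(1 + 2.180) = 305.4 mm.
d_NH₃ = 971 − 305.4 = 666 mm.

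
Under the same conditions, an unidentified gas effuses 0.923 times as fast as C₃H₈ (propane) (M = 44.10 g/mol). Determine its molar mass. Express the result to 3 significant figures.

Since effusion rate ∝ 1/√M, rate_X/rate_C₃H₈ = √(M_C₃H₈/M_X).
0.923 = √(44.10/M_X)
M_X = 44.10 / 0.923² = 44.10 / 0.8519 = 51.8 g/mol

51.8 g/mol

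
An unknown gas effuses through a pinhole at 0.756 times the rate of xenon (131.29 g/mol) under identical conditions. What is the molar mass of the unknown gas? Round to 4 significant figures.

229.7 g/mol

From Graham's law, rate_X/rate_Xe = √(M_Xe/M_X).
0.756 = √(131.29/M_X)
M_X = 131.29 / 0.756² = 131.29 / 0.5715 = 229.7 g/mol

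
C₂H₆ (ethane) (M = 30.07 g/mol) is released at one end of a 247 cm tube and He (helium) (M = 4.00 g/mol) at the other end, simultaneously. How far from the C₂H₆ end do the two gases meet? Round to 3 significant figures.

Graham's law gives d_C₂H₆/d_He = rate_C₂H₆/rate_He = √(M_He/M_C₂H₆) = √(4.00/30.07) = 0.3647.
With d_C₂H₆ + d_He = 247 cm, d_He = 247/(1 + 0.3647) = 181.0 cm.
d_C₂H₆ = 247 − 181.0 = 66.0 cm.

66.0 cm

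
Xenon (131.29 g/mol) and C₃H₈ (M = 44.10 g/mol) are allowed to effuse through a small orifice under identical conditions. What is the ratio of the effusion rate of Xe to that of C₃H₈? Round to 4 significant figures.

0.5796

From Graham's law, rate_Xe/rate_C₃H₈ = √(M_C₃H₈/M_Xe) = √(44.10/131.29) = √0.3359 = 0.5796.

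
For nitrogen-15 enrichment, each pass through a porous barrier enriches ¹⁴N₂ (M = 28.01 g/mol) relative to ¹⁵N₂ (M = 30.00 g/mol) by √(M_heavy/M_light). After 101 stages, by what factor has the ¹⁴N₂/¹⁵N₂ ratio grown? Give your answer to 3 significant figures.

The single-stage factor is √(M_heavy/M_light), so 101 stages give [√(30.00/28.01)]^101 = (30.00/28.01)^(101/2).
= 1.07105^(101/2) = 32.0.

32.0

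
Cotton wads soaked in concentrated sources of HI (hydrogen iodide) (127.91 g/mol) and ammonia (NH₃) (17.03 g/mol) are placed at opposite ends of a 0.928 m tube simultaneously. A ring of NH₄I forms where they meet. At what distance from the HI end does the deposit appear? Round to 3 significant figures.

The fronts meet when d_HI + d_NH₃ = L with d_HI/d_NH₃ = √(M_NH₃/M_HI) (Graham's law). Here √(M_NH₃/M_HI) = √(17.03/127.91) = 0.3649.
With d_HI + d_NH₃ = 0.928 m, d_NH₃ = 0.928/(1 + 0.3649) = 0.6799 m.
d_HI = 0.928 − 0.6799 = 0.248 m.

0.248 m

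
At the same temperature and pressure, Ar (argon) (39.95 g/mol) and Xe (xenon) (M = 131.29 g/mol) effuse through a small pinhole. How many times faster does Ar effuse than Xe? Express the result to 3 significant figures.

1.81

Using Graham's law: rate_Ar/rate_Xe = √(M_Xe/M_Ar) = √(131.29/39.95) = √3.286 = 1.81.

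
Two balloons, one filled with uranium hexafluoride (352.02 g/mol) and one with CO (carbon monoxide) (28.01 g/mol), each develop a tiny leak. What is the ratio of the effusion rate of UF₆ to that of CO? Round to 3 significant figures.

Graham's law gives rate_UF₆/rate_CO = √(M_CO/M_UF₆) = √(28.01/352.02) = √0.07957 = 0.282.

0.282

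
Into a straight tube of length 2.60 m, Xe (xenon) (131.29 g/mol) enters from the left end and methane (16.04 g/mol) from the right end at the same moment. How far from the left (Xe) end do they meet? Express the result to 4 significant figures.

The fronts meet when d_Xe + d_CH₄ = L with d_Xe/d_CH₄ = √(M_CH₄/M_Xe) (Graham's law). Here √(M_CH₄/M_Xe) = √(16.04/131.29) = 0.3495.
With d_Xe + d_CH₄ = 2.60 m, d_CH₄ = 2.60/(1 + 0.3495) = 1.927 m.
d_Xe = 2.60 − 1.927 = 0.6734 m.

0.6734 m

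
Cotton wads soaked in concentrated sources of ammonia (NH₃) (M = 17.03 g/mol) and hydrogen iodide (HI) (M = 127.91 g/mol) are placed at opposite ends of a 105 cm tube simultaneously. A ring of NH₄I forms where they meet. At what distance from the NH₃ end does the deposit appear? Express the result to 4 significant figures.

The fronts meet when d_NH₃ + d_HI = L with d_NH₃/d_HI = √(M_HI/M_NH₃) (Graham's law). Here √(M_HI/M_NH₃) = √(127.91/17.03) = 2.741.
With d_NH₃ + d_HI = 105 cm, d_HI = 105/(1 + 2.741) = 28.07 cm.
d_NH₃ = 105 − 28.07 = 76.93 cm.

76.93 cm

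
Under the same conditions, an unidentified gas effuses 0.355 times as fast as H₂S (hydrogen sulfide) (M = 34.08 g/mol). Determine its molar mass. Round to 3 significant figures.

270 g/mol

Graham's law gives rate_X/rate_H₂S = √(M_H₂S/M_X).
0.355 = √(34.08/M_X)
M_X = 34.08 / 0.355² = 34.08 / 0.1260 = 270 g/mol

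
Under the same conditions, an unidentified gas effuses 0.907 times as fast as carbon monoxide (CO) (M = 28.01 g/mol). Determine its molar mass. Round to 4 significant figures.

34.05 g/mol

From Graham's law, rate_X/rate_CO = √(M_CO/M_X).
0.907 = √(28.01/M_X)
M_X = 28.01 / 0.907² = 28.01 / 0.8226 = 34.05 g/mol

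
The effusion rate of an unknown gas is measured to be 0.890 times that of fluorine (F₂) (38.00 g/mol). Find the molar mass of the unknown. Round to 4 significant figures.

Since effusion rate ∝ 1/√M, rate_X/rate_F₂ = √(M_F₂/M_X).
0.890 = √(38.00/M_X)
M_X = 38.00 / 0.890² = 38.00 / 0.7921 = 47.97 g/mol

47.97 g/mol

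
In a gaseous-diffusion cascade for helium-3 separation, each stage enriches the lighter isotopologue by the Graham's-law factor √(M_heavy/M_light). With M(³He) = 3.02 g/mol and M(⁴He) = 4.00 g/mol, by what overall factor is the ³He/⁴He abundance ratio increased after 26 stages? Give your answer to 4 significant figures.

The single-stage factor is √(M_heavy/M_light), so 26 stages give [√(4.00/3.02)]^26 = (4.00/3.02)^(26/2).
= 1.32450^13 = 38.61.

38.61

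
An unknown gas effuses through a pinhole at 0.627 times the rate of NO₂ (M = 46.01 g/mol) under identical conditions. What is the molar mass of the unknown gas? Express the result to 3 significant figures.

117 g/mol

Graham's law gives rate_X/rate_NO₂ = √(M_NO₂/M_X).
0.627 = √(46.01/M_X)
M_X = 46.01 / 0.627² = 46.01 / 0.3931 = 117 g/mol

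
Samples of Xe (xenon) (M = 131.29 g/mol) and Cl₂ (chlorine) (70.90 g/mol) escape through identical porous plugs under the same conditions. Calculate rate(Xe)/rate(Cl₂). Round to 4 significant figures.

Since effusion rate ∝ 1/√M, rate_Xe/rate_Cl₂ = √(M_Cl₂/M_Xe) = √(70.90/131.29) = √0.5400 = 0.7349.

0.7349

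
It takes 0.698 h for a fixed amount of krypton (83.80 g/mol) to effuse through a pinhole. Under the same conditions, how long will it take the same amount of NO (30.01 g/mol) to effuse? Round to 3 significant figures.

0.418 h

Since effusion rate ∝ 1/√M, t_NO/t_Kr = √(M_NO/M_Kr) = √(30.01/83.80) = √0.3581 = 0.5984.
So the time for NO is 0.698 × 0.5984 = 0.418 h.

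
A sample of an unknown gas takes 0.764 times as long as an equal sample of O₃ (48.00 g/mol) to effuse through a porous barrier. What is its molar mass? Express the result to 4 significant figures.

28.02 g/mol

From Graham's law, t_X/t_O₃ = √(M_X/M_O₃).
0.764 = √(M_X/48.00)
M_X = 48.00 × 0.764² = 48.00 × 0.5837 = 28.02 g/mol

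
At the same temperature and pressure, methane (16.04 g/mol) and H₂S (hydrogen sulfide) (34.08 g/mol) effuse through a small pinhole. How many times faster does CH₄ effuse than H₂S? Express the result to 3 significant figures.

Graham's law gives rate_CH₄/rate_H₂S = √(M_H₂S/M_CH₄) = √(34.08/16.04) = √2.125 = 1.46.

1.46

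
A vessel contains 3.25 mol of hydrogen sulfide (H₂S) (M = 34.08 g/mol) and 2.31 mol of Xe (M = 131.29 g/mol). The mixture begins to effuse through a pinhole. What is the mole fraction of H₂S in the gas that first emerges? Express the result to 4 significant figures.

Effusion rate of each component ∝ n_i/√M_i (partial pressure × 1/√M).
x_H₂S(eff) = (n_H₂S/√M_H₂S) / (n_H₂S/√M_H₂S + n_Xe/√M_Xe)
= (3.25/√34.08) / (3.25/√34.08 + 2.31/√131.29) = 0.5567/(0.5567 + 0.2016) = 0.7341.

0.7341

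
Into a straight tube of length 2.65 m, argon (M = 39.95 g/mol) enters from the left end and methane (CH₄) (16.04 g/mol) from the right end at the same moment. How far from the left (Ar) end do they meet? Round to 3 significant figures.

1.03 m

Distances travelled in equal time are proportional to diffusion rates, so d_Ar/d_CH₄ = √(M_CH₄/M_Ar) = √(16.04/39.95) = 0.6336.
With d_Ar + d_CH₄ = 2.65 m, d_CH₄ = 2.65/(1 + 0.6336) = 1.622 m.
d_Ar = 2.65 − 1.622 = 1.03 m.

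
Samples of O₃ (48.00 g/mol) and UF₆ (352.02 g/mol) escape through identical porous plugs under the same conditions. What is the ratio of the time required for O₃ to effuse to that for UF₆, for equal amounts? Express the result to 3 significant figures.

0.369

Since effusion rate ∝ 1/√M, t_O₃/t_UF₆ = √(M_O₃/M_UF₆) = √(48.00/352.02) = √0.1364 = 0.369.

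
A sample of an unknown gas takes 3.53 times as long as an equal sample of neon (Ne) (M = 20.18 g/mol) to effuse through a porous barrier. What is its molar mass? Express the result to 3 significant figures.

251 g/mol

Using Graham's law: t_X/t_Ne = √(M_X/M_Ne).
3.53 = √(M_X/20.18)
M_X = 20.18 × 3.53² = 20.18 × 12.46 = 251 g/mol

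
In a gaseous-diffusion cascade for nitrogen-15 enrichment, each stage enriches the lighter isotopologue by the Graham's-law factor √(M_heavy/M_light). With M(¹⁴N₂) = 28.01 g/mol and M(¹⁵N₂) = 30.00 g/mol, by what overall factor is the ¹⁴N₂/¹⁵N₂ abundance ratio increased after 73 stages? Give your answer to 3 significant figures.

12.2

After 73 stages the ratio has grown by (√(30.00/28.01))^73 = (30.00/28.01)^(73/2).
= 1.07105^(73/2) = 12.2.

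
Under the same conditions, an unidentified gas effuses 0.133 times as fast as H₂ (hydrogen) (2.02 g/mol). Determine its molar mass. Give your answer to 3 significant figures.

114 g/mol

Since effusion rate ∝ 1/√M, rate_X/rate_H₂ = √(M_H₂/M_X).
0.133 = √(2.02/M_X)
M_X = 2.02 / 0.133² = 2.02 / 0.01769 = 114 g/mol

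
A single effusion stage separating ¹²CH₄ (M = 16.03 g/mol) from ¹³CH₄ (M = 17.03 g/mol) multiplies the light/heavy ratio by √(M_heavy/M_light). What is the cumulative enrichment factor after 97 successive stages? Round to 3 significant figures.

Each stage multiplies the ratio by α = √(17.03/16.03), so after 97 stages the overall factor is α^97 = (17.03/16.03)^(97/2).
= 1.06238^(97/2) = 18.8.

18.8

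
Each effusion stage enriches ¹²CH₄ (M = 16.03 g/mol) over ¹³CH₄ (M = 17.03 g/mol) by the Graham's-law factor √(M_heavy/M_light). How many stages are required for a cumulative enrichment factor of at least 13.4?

86

With α = √(17.03/16.03) per stage, ln α = ½ ln(1.06238) = 0.03026.
Need α^N ≥ 13.4 ⇒ N ≥ ln(13.4) / ln α = 2.595 / 0.03026 = 85.77.
Rounding up, N = 86 stages.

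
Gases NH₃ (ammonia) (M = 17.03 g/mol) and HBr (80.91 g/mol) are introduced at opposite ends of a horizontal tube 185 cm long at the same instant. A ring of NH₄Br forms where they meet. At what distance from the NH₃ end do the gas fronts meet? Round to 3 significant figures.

Graham's law gives d_NH₃/d_HBr = rate_NH₃/rate_HBr = √(M_HBr/M_NH₃) = √(80.91/17.03) = 2.180.
With d_NH₃ + d_HBr = 185 cm, d_HBr = 185/(1 + 2.180) = 58.18 cm.
d_NH₃ = 185 − 58.18 = 127 cm.

127 cm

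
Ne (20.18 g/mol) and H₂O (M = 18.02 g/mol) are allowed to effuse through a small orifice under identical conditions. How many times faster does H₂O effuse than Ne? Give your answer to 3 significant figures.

1.06

Since effusion rate ∝ 1/√M, rate_H₂O/rate_Ne = √(M_Ne/M_H₂O) = √(20.18/18.02) = √1.120 = 1.06.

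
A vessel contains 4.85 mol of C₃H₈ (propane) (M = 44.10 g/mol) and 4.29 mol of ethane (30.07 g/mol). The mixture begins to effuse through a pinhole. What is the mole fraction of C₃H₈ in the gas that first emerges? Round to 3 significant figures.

0.483

The effusion rate of species i is ∝ p_i/√M_i ∝ n_i/√M_i.
x_C₃H₈(eff) = (n_C₃H₈/√M_C₃H₈) / (n_C₃H₈/√M_C₃H₈ + n_C₂H₆/√M_C₂H₆)
= (4.85/√44.10) / (4.85/√44.10 + 4.29/√30.07) = 0.7303/(0.7303 + 0.7823) = 0.483.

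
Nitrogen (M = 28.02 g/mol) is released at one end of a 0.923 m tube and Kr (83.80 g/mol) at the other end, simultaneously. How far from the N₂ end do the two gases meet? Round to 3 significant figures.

In equal time, each gas travels a distance ∝ its rate ∝ 1/√M, so d_N₂/d_Kr = √(M_Kr/M_N₂) = √(83.80/28.02) = 1.729.
With d_N₂ + d_Kr = 0.923 m, d_Kr = 0.923/(1 + 1.729) = 0.3382 m.
d_N₂ = 0.923 − 0.3382 = 0.585 m.

0.585 m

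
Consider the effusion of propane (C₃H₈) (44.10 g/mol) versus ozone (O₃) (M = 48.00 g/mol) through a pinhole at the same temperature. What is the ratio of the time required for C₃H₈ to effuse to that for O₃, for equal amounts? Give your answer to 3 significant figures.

0.959

Graham's law gives t_C₃H₈/t_O₃ = √(M_C₃H₈/M_O₃) = √(44.10/48.00) = √0.9188 = 0.959.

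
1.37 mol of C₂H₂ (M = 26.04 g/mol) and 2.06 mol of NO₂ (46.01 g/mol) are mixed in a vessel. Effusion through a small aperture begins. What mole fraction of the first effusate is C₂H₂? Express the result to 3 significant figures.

Rate_i ∝ x_i/√M_i (Graham's law weighted by mole fraction), so the effusate composition follows n_i/√M_i.
So x_C₂H₂ in the escaping gas = (n_C₂H₂/√M_C₂H₂) / Σ(n_i/√M_i)
= (1.37/√26.04) / (1.37/√26.04 + 2.06/√46.01) = 0.2685/(0.2685 + 0.3037) = 0.469.

0.469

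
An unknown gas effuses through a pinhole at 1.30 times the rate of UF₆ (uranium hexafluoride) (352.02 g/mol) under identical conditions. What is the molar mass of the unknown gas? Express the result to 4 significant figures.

208.3 g/mol

By Graham's law, rate_X/rate_UF₆ = √(M_UF₆/M_X).
1.30 = √(352.02/M_X)
M_X = 352.02 / 1.30² = 352.02 / 1.690 = 208.3 g/mol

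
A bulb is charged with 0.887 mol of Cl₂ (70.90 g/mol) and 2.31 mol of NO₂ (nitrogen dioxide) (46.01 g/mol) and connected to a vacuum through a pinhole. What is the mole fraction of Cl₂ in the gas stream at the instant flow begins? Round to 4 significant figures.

Effusion rate of each component ∝ n_i/√M_i (partial pressure × 1/√M).
Mole fraction of Cl₂ in the effusate = (n_Cl₂/√M_Cl₂) / (n_Cl₂/√M_Cl₂ + n_NO₂/√M_NO₂)
= (0.887/√70.90) / (0.887/√70.90 + 2.31/√46.01) = 0.1053/(0.1053 + 0.3406) = 0.2362.

0.2362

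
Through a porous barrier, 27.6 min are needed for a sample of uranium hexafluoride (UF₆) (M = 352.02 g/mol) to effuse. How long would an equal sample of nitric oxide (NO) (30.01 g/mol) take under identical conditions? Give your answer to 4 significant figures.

8.059 min

By Graham's law, t_NO/t_UF₆ = √(M_NO/M_UF₆) = √(30.01/352.02) = √0.08525 = 0.2920.
So the time for NO is 27.6 × 0.2920 = 8.059 min.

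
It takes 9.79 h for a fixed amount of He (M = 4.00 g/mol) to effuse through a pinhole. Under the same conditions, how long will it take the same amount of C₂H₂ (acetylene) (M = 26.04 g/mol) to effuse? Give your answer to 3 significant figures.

From Graham's law, t_C₂H₂/t_He = √(M_C₂H₂/M_He) = √(26.04/4.00) = √6.510 = 2.551.
So the time for C₂H₂ is 9.79 × 2.551 = 25.0 h.

25.0 h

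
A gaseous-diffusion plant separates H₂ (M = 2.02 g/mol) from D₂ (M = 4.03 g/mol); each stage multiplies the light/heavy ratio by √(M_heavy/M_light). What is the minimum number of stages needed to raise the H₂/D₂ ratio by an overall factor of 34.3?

Single-stage factor α = √(4.03/2.02), so ln α = ½ ln(1.99505) = 0.3453.
Need α^N ≥ 34.3 ⇒ N ≥ ln(34.3) / ln α = 3.535 / 0.3453 = 10.24.
Minimum whole number of stages: N = 11.

11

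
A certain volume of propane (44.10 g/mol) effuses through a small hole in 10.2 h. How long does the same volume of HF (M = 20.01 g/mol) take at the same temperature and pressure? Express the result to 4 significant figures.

6.871 h

Using Graham's law: t_HF/t_C₃H₈ = √(M_HF/M_C₃H₈) = √(20.01/44.10) = √0.4537 = 0.6736.
So the time for HF is 10.2 × 0.6736 = 6.871 h.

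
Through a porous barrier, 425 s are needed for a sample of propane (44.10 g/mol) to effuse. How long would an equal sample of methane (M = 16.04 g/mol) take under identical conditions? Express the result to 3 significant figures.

By Graham's law, t_CH₄/t_C₃H₈ = √(M_CH₄/M_C₃H₈) = √(16.04/44.10) = √0.3637 = 0.6031.
So the time for CH₄ is 425 × 0.6031 = 256 s.

256 s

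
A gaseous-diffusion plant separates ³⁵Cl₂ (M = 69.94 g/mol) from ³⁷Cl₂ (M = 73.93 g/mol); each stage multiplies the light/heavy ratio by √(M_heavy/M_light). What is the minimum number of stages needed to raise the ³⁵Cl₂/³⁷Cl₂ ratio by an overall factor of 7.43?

Single-stage factor α = √(73.93/69.94), so ln α = ½ ln(1.05705) = 0.02774.
Need α^N ≥ 7.43 ⇒ N ≥ ln(7.43) / ln α = 2.006 / 0.02774 = 72.30.
So at least 73 stages are needed.

73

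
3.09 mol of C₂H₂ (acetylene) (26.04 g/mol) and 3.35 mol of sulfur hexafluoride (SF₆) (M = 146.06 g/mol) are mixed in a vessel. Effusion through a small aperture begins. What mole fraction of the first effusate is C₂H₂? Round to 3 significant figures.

Each component's effusion rate ∝ (its partial pressure)·(1/√M) ∝ n_i/√M_i.
x_C₂H₂(eff) = (n_C₂H₂/√M_C₂H₂) / (n_C₂H₂/√M_C₂H₂ + n_SF₆/√M_SF₆)
= (3.09/√26.04) / (3.09/√26.04 + 3.35/√146.06) = 0.6055/(0.6055 + 0.2772) = 0.686.

0.686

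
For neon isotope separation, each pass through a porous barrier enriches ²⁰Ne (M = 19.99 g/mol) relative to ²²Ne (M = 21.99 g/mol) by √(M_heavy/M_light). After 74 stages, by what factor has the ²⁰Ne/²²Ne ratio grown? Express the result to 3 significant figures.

After 74 stages the ratio has grown by (√(21.99/19.99))^74 = (21.99/19.99)^(74/2).
= 1.10005^37 = 34.1.

34.1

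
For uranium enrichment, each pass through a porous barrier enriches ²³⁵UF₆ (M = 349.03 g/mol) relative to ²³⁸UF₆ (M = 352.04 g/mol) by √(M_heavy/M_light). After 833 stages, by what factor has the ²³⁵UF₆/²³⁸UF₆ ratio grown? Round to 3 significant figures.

35.7

The single-stage factor is √(M_heavy/M_light), so 833 stages give [√(352.04/349.03)]^833 = (352.04/349.03)^(833/2).
= 1.00862^(833/2) = 35.7.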